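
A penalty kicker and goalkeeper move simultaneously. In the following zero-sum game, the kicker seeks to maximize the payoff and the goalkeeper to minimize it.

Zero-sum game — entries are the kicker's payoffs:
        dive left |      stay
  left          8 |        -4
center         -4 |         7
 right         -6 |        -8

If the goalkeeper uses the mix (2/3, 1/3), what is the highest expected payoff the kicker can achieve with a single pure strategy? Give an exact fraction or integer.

4

left: (8)·(2/3) + (-4)·(1/3) = 4.
center: (-4)·(2/3) + (7)·(1/3) = -1/3.
right: (-6)·(2/3) + (-8)·(1/3) = -20/3.
The best pure response is left with expected payoff 4.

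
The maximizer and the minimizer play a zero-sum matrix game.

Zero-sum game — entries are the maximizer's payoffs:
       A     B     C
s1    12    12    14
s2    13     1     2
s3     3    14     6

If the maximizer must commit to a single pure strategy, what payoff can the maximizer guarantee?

The worst-case payoff for each row is s1: 12, s2: 1, s3: 3.
The best of these is 12.

12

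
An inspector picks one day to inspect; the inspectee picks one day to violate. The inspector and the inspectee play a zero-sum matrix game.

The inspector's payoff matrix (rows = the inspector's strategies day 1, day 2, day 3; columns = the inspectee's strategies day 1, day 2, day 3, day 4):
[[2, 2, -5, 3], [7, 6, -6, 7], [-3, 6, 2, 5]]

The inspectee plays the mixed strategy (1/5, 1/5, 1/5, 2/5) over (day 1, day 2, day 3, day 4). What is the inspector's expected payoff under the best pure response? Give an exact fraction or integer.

day 1: (2)·(1/5) + (2)·(1/5) + (-5)·(1/5) + (3)·(2/5) = 1.
day 2: (7)·(1/5) + (6)·(1/5) + (-6)·(1/5) + (7)·(2/5) = 21/5.
day 3: (-3)·(1/5) + (6)·(1/5) + (2)·(1/5) + (5)·(2/5) = 3.
The best pure response is day 2 with expected payoff 21/5.

21/5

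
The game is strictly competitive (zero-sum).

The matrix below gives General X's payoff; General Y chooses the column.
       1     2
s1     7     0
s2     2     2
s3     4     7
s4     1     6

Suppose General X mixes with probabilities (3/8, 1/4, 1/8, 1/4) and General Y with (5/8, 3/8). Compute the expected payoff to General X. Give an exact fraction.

7/2

Against (5/8, 3/8), each row's expected payoff is s1: 35/8; s2: 2; s3: 41/8; s4: 23/8.
Taking the (3/8, 1/4, 1/8, 1/4)-weighted average: (3/8)·(35/8) + (1/4)·(2) + (1/8)·(41/8) + (1/4)·(23/8) = 7/2.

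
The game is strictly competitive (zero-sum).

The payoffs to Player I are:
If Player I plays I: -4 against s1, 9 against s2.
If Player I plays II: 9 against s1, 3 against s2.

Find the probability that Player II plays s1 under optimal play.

6/19

Row minima are -4 and 3, so Player I's maximin is 3; column maxima are 9 and 9, so Player II's minimax is 9. These differ, so the equilibrium is in mixed strategies.
Let Player II play s1 with probability q. Player I is indifferent when −4q + 9(1−q) = 9q + 3(1−q), giving q = 6/19.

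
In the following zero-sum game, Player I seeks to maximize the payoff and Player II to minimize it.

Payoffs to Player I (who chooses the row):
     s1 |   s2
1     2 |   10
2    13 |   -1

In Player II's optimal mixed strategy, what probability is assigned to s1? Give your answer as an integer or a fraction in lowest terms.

1/2

Row minima are 2 and -1, so Player I's maximin is 2; column maxima are 13 and 10, so Player II's minimax is 10. These differ, so the equilibrium is in mixed strategies.
Let Player II play s1 with probability q. Player I is indifferent when 2q + 10(1−q) = 13q − (1−q), giving q = 1/2.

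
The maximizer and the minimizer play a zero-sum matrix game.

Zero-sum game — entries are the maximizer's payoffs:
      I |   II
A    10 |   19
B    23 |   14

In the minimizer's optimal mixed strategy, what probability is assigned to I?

5/18

Row minima are 10 and 14, so the maximizer's maximin is 14; column maxima are 23 and 19, so the minimizer's minimax is 19. These differ, so the equilibrium is in mixed strategies.
Let the minimizer play I with probability q. The maximizer is indifferent when 10q + 19(1−q) = 23q + 14(1−q), giving q = 5/18.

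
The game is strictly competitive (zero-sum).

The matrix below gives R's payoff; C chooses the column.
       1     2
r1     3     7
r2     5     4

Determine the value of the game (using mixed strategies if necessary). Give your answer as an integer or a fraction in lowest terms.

23/5

Row minima are 3 and 4, so R's maximin is 4; column maxima are 5 and 7, so C's minimax is 5. These differ, so the equilibrium is in mixed strategies.
Let R play r1 with probability p. C is indifferent when 3p + 5(1−p) = 7p + 4(1−p), giving p = 1/5.
Let C play 1 with probability q. R is indifferent when 3q + 7(1−q) = 5q + 4(1−q), giving q = 3/5.
The value is 3·(3/5) + (7)·(2/5) = 23/5.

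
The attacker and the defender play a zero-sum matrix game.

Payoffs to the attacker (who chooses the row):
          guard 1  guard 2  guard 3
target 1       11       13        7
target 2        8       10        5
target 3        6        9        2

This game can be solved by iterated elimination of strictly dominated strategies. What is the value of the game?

7

Row target 3 is strictly dominated by row target 1 (11>6, 13>9, 7>2); eliminate target 3.
Row target 2 is strictly dominated by row target 1 (11>8, 13>10, 7>5); eliminate target 2.
Column guard 2 is strictly dominated by guard 1 for the defender (11<13); eliminate guard 2.
Column guard 1 is strictly dominated by guard 3 for the defender (7<11); eliminate guard 1.
Only (target 1, guard 3) remains, with payoff 7.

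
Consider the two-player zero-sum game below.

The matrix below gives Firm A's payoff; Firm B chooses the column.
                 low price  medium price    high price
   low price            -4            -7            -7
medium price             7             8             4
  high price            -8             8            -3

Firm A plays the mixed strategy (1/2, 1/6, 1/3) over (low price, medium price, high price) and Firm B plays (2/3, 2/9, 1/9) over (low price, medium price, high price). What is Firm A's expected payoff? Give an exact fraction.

Against (2/3, 2/9, 1/9), each row's expected payoff is low price: -5; medium price: 62/9; high price: -35/9.
Taking the (1/2, 1/6, 1/3)-weighted average: (1/2)·(-5) + (1/6)·(62/9) + (1/3)·(-35/9) = -143/54.

-143/54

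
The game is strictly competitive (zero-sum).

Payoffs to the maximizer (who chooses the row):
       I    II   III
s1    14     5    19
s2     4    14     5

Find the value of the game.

Column III is strictly dominated by I for the minimizer (it gives the maximizer more in every row).
The remaining 2×2 game on (s1, s2) × (I, II) has no saddle point. Let the maximizer play s1 with probability p; indifference gives 14p + 4(1−p) = 5p + 14(1−p), so p = 10/19.
Similarly the minimizer's optimal q on I is 9/19, and the value is 14·(9/19) + (5)·(10/19) = 176/19.

176/19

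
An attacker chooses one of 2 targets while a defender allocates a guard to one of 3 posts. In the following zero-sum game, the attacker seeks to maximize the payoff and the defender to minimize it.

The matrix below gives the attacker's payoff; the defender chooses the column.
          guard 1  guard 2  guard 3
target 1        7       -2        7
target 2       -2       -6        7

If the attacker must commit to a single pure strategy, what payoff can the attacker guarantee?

-2

The worst-case payoff for each row is target 1: -2, target 2: -6.
The best of these is -2.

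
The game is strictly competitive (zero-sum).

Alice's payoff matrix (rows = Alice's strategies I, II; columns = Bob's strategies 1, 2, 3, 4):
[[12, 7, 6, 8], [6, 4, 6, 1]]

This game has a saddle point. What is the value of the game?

6

Row minima: 6, 1 → Alice's maximin is 6.
Column maxima: 12, 7, 6, 8 → Bob's minimax is 6.
They coincide at (I, 3), so the value is 6.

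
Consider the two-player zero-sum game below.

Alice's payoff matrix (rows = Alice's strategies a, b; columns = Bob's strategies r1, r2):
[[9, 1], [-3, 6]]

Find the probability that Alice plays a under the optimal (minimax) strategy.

9/17

Row minima are 1 and -3, so Alice's maximin is 1; column maxima are 9 and 6, so Bob's minimax is 6. These differ, so the equilibrium is in mixed strategies.
Let Alice play a with probability p. Bob is indifferent when 9p − 3(1−p) = p + 6(1−p), giving p = 9/17.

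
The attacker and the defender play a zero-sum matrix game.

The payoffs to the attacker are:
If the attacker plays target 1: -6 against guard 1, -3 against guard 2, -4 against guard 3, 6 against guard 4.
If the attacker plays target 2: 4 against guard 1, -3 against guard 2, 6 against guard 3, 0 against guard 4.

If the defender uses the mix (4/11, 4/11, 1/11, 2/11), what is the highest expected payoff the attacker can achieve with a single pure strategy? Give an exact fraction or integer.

target 1: (-6)·(4/11) + (-3)·(4/11) + (-4)·(1/11) + (6)·(2/11) = -28/11.
target 2: (4)·(4/11) + (-3)·(4/11) + (6)·(1/11) + (0)·(2/11) = 10/11.
The best pure response is target 2 with expected payoff 10/11.

10/11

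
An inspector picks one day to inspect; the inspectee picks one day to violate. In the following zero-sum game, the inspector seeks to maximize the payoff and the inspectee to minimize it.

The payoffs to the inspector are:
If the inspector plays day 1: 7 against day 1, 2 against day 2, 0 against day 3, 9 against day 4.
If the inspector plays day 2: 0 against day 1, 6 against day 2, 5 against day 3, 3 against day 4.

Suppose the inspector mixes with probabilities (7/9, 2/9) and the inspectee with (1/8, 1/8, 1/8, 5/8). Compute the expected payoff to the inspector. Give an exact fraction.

Against (1/8, 1/8, 1/8, 5/8), each row's expected payoff is day 1: 27/4; day 2: 13/4.
Taking the (7/9, 2/9)-weighted average: (7/9)·(27/4) + (2/9)·(13/4) = 215/36.

215/36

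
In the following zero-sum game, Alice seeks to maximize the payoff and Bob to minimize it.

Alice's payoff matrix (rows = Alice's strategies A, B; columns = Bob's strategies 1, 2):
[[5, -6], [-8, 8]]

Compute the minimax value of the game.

Row minima are -6 and -8, so Alice's maximin is -6; column maxima are 5 and 8, so Bob's minimax is 5. These differ, so the equilibrium is in mixed strategies.
Let Alice play A with probability p. Bob is indifferent when 5p − 8(1−p) = −6p + 8(1−p), giving p = 16/27.
Let Bob play 1 with probability q. Alice is indifferent when 5q − 6(1−q) = −8q + 8(1−q), giving q = 14/27.
The value is 5·(14/27) + (-6)·(13/27) = -8/27.

-8/27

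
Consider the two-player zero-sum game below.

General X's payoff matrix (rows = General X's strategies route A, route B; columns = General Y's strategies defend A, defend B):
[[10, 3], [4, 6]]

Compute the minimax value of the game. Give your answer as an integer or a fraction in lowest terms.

Row minima are 3 and 4, so General X's maximin is 4; column maxima are 10 and 6, so General Y's minimax is 6. These differ, so the equilibrium is in mixed strategies.
Let General X play route A with probability p. General Y is indifferent when 10p + 4(1−p) = 3p + 6(1−p), giving p = 2/9.
Let General Y play defend A with probability q. General X is indifferent when 10q + 3(1−q) = 4q + 6(1−q), giving q = 1/3.
The value is 10·(1/3) + (3)·(2/3) = 16/3.

16/3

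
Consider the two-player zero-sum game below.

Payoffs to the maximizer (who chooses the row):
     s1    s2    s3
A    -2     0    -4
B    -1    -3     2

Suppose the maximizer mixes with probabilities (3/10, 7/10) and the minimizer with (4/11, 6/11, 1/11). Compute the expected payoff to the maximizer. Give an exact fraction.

Against (4/11, 6/11, 1/11), each row's expected payoff is A: -12/11; B: -20/11.
Taking the (3/10, 7/10)-weighted average: (3/10)·(-12/11) + (7/10)·(-20/11) = -8/5.

-8/5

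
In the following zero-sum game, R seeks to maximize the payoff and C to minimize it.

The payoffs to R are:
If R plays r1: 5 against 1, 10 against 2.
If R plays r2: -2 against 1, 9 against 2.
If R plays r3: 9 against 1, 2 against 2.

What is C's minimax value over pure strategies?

The worst case (largest entry) in each column is 1: 9, 2: 10.
The best (smallest) of these is 9.

9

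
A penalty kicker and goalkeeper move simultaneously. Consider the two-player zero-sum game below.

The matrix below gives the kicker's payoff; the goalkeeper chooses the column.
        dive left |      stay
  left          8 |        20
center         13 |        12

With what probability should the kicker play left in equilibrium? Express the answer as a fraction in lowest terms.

Row minima are 8 and 12, so the kicker's maximin is 12; column maxima are 13 and 20, so the goalkeeper's minimax is 13. These differ, so the equilibrium is in mixed strategies.
Let the kicker play left with probability p. The goalkeeper is indifferent when 8p + 13(1−p) = 20p + 12(1−p), giving p = 1/13.

1/13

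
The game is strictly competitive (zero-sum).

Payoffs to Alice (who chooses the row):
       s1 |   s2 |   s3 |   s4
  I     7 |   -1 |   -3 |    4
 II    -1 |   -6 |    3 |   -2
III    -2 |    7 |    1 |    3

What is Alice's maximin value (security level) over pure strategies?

-2

The worst-case payoff for each row is I: -3, II: -6, III: -2.
The best of these is -2.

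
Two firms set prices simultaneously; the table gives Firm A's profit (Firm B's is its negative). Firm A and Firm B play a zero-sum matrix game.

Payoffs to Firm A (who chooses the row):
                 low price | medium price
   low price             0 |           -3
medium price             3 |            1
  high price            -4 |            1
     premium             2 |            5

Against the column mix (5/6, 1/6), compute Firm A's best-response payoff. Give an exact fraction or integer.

8/3

low price: (0)·(5/6) + (-3)·(1/6) = -1/2.
medium price: (3)·(5/6) + (1)·(1/6) = 8/3.
high price: (-4)·(5/6) + (1)·(1/6) = -19/6.
premium: (2)·(5/6) + (5)·(1/6) = 5/2.
The best pure response is medium price with expected payoff 8/3.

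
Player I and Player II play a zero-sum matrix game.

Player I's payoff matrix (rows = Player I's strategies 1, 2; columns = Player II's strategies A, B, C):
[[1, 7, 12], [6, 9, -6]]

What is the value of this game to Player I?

78/23

Column B is strictly dominated by A for Player II (it gives Player I more in every row).
The remaining 2×2 game on (1, 2) × (A, C) has no saddle point. Let Player I play 1 with probability p; indifference gives p + 6(1−p) = 12p − 6(1−p), so p = 12/23.
Similarly Player II's optimal q on A is 18/23, and the value is 1·(18/23) + (12)·(5/23) = 78/23.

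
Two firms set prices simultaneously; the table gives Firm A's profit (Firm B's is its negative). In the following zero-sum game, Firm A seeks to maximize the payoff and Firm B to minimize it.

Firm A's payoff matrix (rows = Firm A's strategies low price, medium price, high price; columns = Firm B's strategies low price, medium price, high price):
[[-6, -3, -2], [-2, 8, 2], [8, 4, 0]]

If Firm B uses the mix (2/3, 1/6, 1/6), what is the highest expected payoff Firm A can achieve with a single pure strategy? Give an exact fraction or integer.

6

low price: (-6)·(2/3) + (-3)·(1/6) + (-2)·(1/6) = -29/6.
medium price: (-2)·(2/3) + (8)·(1/6) + (2)·(1/6) = 1/3.
high price: (8)·(2/3) + (4)·(1/6) + (0)·(1/6) = 6.
The best pure response is high price with expected payoff 6.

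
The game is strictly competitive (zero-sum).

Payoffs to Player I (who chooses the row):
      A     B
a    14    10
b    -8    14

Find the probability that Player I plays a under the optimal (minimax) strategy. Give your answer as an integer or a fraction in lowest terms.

11/13

Row minima are 10 and -8, so Player I's maximin is 10; column maxima are 14 and 14, so Player II's minimax is 14. These differ, so the equilibrium is in mixed strategies.
Let Player I play a with probability p. Player II is indifferent when 14p − 8(1−p) = 10p + 14(1−p), giving p = 11/13.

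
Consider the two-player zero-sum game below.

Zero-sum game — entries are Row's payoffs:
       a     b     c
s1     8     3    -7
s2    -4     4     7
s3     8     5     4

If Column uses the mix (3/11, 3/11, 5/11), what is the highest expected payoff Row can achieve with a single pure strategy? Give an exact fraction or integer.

s1: (8)·(3/11) + (3)·(3/11) + (-7)·(5/11) = -2/11.
s2: (-4)·(3/11) + (4)·(3/11) + (7)·(5/11) = 35/11.
s3: (8)·(3/11) + (5)·(3/11) + (4)·(5/11) = 59/11.
The best pure response is s3 with expected payoff 59/11.

59/11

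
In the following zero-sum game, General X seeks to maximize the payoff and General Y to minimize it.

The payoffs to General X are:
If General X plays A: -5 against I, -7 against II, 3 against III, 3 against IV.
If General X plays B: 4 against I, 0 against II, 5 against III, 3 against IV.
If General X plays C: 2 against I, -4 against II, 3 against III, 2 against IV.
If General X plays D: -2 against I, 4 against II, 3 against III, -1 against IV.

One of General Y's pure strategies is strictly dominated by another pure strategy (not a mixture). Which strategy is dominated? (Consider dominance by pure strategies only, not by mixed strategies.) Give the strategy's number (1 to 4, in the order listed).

3

General Y prefers columns that give General X less. Compare III with I: -5 < 3, 4 < 5, 2 < 3, -2 < 3.
So I strictly dominates III for General Y; III is strictly dominated.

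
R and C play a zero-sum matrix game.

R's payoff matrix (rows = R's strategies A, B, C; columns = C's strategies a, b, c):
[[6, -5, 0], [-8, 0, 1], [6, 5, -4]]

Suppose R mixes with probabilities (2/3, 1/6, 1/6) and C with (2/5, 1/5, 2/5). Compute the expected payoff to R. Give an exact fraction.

Against (2/5, 1/5, 2/5), each row's expected payoff is A: 7/5; B: -14/5; C: 9/5.
Taking the (2/3, 1/6, 1/6)-weighted average: (2/3)·(7/5) + (1/6)·(-14/5) + (1/6)·(9/5) = 23/30.

23/30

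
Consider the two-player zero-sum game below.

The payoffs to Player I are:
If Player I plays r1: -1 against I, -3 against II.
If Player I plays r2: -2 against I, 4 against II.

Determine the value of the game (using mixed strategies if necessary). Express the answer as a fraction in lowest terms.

-5/4

Row minima are -3 and -2, so Player I's maximin is -2; column maxima are -1 and 4, so Player II's minimax is -1. These differ, so the equilibrium is in mixed strategies.
Let Player I play r1 with probability p. Player II is indifferent when −p − 2(1−p) = −3p + 4(1−p), giving p = 3/4.
Let Player II play I with probability q. Player I is indifferent when −q − 3(1−q) = −2q + 4(1−q), giving q = 7/8.
The value is -1·(7/8) + (-3)·(1/8) = -5/4.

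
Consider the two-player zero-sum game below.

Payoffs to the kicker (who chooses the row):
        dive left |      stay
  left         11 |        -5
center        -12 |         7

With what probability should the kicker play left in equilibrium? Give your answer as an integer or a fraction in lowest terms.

19/35

Row minima are -5 and -12, so the kicker's maximin is -5; column maxima are 11 and 7, so the goalkeeper's minimax is 7. These differ, so the equilibrium is in mixed strategies.
Let the kicker play left with probability p. The goalkeeper is indifferent when 11p − 12(1−p) = −5p + 7(1−p), giving p = 19/35.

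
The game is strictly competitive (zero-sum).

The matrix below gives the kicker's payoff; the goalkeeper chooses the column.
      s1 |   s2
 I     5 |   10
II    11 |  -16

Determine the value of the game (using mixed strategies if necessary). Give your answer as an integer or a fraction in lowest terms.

Row minima are 5 and -16, so the kicker's maximin is 5; column maxima are 11 and 10, so the goalkeeper's minimax is 10. These differ, so the equilibrium is in mixed strategies.
Let the kicker play I with probability p. The goalkeeper is indifferent when 5p + 11(1−p) = 10p − 16(1−p), giving p = 27/32.
Let the goalkeeper play s1 with probability q. The kicker is indifferent when 5q + 10(1−q) = 11q − 16(1−q), giving q = 13/16.
The value is 5·(13/16) + (10)·(3/16) = 95/16.

95/16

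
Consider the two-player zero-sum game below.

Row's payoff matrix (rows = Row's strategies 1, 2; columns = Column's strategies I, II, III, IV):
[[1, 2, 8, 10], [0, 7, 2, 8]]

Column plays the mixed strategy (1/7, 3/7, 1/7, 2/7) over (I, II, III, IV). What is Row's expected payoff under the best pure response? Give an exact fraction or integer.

1: (1)·(1/7) + (2)·(3/7) + (8)·(1/7) + (10)·(2/7) = 5.
2: (0)·(1/7) + (7)·(3/7) + (2)·(1/7) + (8)·(2/7) = 39/7.
The best pure response is 2 with expected payoff 39/7.

39/7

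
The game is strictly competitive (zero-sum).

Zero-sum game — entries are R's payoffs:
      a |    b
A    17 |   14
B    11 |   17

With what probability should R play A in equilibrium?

2/3

Row minima are 14 and 11, so R's maximin is 14; column maxima are 17 and 17, so C's minimax is 17. These differ, so the equilibrium is in mixed strategies.
Let R play A with probability p. C is indifferent when 17p + 11(1−p) = 14p + 17(1−p), giving p = 2/3.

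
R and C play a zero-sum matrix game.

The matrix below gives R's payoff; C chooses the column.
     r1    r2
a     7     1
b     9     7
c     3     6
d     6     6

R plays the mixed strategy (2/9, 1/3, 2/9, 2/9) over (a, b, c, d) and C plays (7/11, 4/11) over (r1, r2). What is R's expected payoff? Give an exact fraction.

Against (7/11, 4/11), each row's expected payoff is a: 53/11; b: 91/11; c: 45/11; d: 6.
Taking the (2/9, 1/3, 2/9, 2/9)-weighted average: (2/9)·(53/11) + (1/3)·(91/11) + (2/9)·(45/11) + (2/9)·(6) = 601/99.

601/99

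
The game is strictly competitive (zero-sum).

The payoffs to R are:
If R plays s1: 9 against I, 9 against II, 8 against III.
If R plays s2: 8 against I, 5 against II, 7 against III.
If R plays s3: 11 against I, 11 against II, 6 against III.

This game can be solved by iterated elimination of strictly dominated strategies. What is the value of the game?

8

Column I is strictly dominated by III for C (8<9, 7<8, 6<11); eliminate I.
Row s2 is strictly dominated by row s1 (9>5, 8>7); eliminate s2.
Column II is strictly dominated by III for C (8<9, 6<11); eliminate II.
Row s3 is strictly dominated by row s1 (8>6); eliminate s3.
Only (s1, III) remains, with payoff 8.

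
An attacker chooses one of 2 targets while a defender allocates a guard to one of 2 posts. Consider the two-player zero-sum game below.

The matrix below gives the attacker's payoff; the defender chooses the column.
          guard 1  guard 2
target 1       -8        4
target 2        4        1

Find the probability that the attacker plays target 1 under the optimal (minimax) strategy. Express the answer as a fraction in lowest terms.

1/5

Row minima are -8 and 1, so the attacker's maximin is 1; column maxima are 4 and 4, so the defender's minimax is 4. These differ, so the equilibrium is in mixed strategies.
Let the attacker play target 1 with probability p. The defender is indifferent when −8p + 4(1−p) = 4p + (1−p), giving p = 1/5.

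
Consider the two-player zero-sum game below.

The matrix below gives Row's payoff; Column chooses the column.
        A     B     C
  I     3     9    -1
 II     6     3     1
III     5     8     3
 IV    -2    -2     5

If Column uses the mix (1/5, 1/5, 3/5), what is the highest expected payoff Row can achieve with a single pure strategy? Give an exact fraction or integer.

I: (3)·(1/5) + (9)·(1/5) + (-1)·(3/5) = 9/5.
II: (6)·(1/5) + (3)·(1/5) + (1)·(3/5) = 12/5.
III: (5)·(1/5) + (8)·(1/5) + (3)·(3/5) = 22/5.
IV: (-2)·(1/5) + (-2)·(1/5) + (5)·(3/5) = 11/5.
The best pure response is III with expected payoff 22/5.

22/5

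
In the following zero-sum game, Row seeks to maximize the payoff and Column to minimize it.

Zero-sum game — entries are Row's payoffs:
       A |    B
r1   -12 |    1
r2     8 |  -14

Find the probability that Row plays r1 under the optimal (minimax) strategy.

Row minima are -12 and -14, so Row's maximin is -12; column maxima are 8 and 1, so Column's minimax is 1. These differ, so the equilibrium is in mixed strategies.
Let Row play r1 with probability p. Column is indifferent when −12p + 8(1−p) = p − 14(1−p), giving p = 22/35.

22/35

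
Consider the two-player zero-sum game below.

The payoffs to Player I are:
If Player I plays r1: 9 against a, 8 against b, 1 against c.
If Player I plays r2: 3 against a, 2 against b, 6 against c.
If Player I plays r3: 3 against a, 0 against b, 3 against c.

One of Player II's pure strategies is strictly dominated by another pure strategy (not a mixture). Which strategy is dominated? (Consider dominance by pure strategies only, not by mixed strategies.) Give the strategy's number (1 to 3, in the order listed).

Player II prefers columns that give Player I less. Compare a with b: 8 < 9, 2 < 3, 0 < 3.
So b strictly dominates a for Player II; a is strictly dominated.

1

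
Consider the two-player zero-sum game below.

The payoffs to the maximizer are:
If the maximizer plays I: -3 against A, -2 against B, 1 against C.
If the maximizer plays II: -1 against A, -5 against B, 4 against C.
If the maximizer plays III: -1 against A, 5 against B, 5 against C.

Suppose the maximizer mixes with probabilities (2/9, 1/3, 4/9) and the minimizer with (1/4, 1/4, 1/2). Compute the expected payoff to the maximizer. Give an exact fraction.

Against (1/4, 1/4, 1/2), each row's expected payoff is I: -3/4; II: 1/2; III: 7/2.
Taking the (2/9, 1/3, 4/9)-weighted average: (2/9)·(-3/4) + (1/3)·(1/2) + (4/9)·(7/2) = 14/9.

14/9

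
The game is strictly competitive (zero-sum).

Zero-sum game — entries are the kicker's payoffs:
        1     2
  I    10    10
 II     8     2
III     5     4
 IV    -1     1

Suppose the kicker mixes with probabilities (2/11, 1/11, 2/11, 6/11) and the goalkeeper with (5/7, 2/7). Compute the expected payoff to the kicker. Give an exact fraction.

Against (5/7, 2/7), each row's expected payoff is I: 10; II: 44/7; III: 33/7; IV: -3/7.
Taking the (2/11, 1/11, 2/11, 6/11)-weighted average: (2/11)·(10) + (1/11)·(44/7) + (2/11)·(33/7) + (6/11)·(-3/7) = 232/77.

232/77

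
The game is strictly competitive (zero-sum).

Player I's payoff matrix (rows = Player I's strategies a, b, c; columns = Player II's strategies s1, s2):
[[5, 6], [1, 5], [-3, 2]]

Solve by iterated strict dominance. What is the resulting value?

5

Column s2 is strictly dominated by s1 for Player II (5<6, 1<5, -3<2); eliminate s2.
Row c is strictly dominated by row a (5>-3); eliminate c.
Row b is strictly dominated by row a (5>1); eliminate b.
Only (a, s1) remains, with payoff 5.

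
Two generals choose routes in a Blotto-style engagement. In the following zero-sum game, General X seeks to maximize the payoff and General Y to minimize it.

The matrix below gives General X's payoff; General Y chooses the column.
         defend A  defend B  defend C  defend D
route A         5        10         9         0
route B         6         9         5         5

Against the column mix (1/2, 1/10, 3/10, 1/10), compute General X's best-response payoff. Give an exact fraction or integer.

31/5

route A: (5)·(1/2) + (10)·(1/10) + (9)·(3/10) + (0)·(1/10) = 31/5.
route B: (6)·(1/2) + (9)·(1/10) + (5)·(3/10) + (5)·(1/10) = 59/10.
The best pure response is route A with expected payoff 31/5.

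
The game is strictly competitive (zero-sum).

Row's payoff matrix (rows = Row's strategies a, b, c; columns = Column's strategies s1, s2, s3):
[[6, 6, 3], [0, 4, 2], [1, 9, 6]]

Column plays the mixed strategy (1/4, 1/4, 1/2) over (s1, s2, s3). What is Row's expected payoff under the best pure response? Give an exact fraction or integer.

a: (6)·(1/4) + (6)·(1/4) + (3)·(1/2) = 9/2.
b: (0)·(1/4) + (4)·(1/4) + (2)·(1/2) = 2.
c: (1)·(1/4) + (9)·(1/4) + (6)·(1/2) = 11/2.
The best pure response is c with expected payoff 11/2.

11/2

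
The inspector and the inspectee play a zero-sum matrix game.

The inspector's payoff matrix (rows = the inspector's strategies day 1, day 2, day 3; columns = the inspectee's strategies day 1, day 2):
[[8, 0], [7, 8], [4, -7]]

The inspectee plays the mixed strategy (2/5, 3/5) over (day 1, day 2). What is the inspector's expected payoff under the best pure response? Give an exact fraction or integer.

day 1: (8)·(2/5) + (0)·(3/5) = 16/5.
day 2: (7)·(2/5) + (8)·(3/5) = 38/5.
day 3: (4)·(2/5) + (-7)·(3/5) = -13/5.
The best pure response is day 2 with expected payoff 38/5.

38/5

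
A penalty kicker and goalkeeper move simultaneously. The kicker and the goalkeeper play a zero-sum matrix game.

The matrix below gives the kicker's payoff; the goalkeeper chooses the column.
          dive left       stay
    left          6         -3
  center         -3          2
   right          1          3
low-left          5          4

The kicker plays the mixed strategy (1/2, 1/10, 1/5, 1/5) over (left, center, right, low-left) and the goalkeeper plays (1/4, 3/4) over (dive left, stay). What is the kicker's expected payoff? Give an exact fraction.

21/20

Against (1/4, 3/4), each row's expected payoff is left: -3/4; center: 3/4; right: 5/2; low-left: 17/4.
Taking the (1/2, 1/10, 1/5, 1/5)-weighted average: (1/2)·(-3/4) + (1/10)·(3/4) + (1/5)·(5/2) + (1/5)·(17/4) = 21/20.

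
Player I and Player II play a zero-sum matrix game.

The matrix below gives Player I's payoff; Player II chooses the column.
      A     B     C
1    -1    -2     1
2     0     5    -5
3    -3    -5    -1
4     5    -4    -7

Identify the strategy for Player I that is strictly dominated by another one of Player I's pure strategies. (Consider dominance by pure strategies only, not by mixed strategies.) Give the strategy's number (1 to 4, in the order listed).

3

Compare 3 with 1: -1 > -3, -2 > -5, 1 > -1.
So 1 strictly dominates 3 for Player I; 3 is strictly dominated.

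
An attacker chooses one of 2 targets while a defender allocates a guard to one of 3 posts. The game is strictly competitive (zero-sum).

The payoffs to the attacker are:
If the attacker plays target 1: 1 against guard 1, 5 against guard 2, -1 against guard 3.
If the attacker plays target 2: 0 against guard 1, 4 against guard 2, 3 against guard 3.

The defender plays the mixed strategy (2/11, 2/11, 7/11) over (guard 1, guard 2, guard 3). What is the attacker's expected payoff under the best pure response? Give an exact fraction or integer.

target 1: (1)·(2/11) + (5)·(2/11) + (-1)·(7/11) = 5/11.
target 2: (0)·(2/11) + (4)·(2/11) + (3)·(7/11) = 29/11.
The best pure response is target 2 with expected payoff 29/11.

29/11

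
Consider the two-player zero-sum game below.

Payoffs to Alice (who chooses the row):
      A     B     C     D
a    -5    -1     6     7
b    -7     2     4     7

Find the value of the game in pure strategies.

Row minima: -5, -7 → Alice's maximin is -5.
Column maxima: -5, 2, 6, 7 → Bob's minimax is -5.
They coincide at (a, A), so the value is -5.

-5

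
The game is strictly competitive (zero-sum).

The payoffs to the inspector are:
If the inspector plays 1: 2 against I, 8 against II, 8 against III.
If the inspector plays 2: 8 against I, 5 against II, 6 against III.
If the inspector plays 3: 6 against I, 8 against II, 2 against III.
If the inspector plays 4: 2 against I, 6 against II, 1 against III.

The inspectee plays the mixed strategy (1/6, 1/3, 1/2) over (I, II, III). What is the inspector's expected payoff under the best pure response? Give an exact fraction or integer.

7

1: (2)·(1/6) + (8)·(1/3) + (8)·(1/2) = 7.
2: (8)·(1/6) + (5)·(1/3) + (6)·(1/2) = 6.
3: (6)·(1/6) + (8)·(1/3) + (2)·(1/2) = 14/3.
4: (2)·(1/6) + (6)·(1/3) + (1)·(1/2) = 17/6.
The best pure response is 1 with expected payoff 7.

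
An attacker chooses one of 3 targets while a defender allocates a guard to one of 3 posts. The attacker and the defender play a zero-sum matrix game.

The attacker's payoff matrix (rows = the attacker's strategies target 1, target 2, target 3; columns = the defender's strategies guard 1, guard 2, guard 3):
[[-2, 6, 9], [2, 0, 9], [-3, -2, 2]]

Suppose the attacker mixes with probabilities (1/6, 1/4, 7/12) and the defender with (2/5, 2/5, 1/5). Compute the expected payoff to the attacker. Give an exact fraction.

Against (2/5, 2/5, 1/5), each row's expected payoff is target 1: 17/5; target 2: 13/5; target 3: -8/5.
Taking the (1/6, 1/4, 7/12)-weighted average: (1/6)·(17/5) + (1/4)·(13/5) + (7/12)·(-8/5) = 17/60.

17/60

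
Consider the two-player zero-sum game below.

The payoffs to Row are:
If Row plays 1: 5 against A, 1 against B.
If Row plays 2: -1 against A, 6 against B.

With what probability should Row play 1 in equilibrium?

7/11

Row minima are 1 and -1, so Row's maximin is 1; column maxima are 5 and 6, so Column's minimax is 5. These differ, so the equilibrium is in mixed strategies.
Let Row play 1 with probability p. Column is indifferent when 5p − (1−p) = p + 6(1−p), giving p = 7/11.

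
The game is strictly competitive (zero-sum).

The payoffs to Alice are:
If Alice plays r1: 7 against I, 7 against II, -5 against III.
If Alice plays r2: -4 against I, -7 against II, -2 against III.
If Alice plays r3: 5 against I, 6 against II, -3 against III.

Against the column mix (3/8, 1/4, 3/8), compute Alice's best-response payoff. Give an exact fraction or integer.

5/2

r1: (7)·(3/8) + (7)·(1/4) + (-5)·(3/8) = 5/2.
r2: (-4)·(3/8) + (-7)·(1/4) + (-2)·(3/8) = -4.
r3: (5)·(3/8) + (6)·(1/4) + (-3)·(3/8) = 9/4.
The best pure response is r1 with expected payoff 5/2.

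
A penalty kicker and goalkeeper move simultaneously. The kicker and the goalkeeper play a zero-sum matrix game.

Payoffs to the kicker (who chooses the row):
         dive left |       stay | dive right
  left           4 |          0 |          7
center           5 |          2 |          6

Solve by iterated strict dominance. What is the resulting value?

2

Column dive left is strictly dominated by stay for the goalkeeper (0<4, 2<5); eliminate dive left.
Column dive right is strictly dominated by stay for the goalkeeper (0<7, 2<6); eliminate dive right.
Row left is strictly dominated by row center (2>0); eliminate left.
Only (center, stay) remains, with payoff 2.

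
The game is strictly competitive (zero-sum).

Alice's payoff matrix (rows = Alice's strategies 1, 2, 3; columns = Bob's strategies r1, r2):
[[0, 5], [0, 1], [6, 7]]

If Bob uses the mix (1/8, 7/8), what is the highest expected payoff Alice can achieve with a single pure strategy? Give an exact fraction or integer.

55/8

1: (0)·(1/8) + (5)·(7/8) = 35/8.
2: (0)·(1/8) + (1)·(7/8) = 7/8.
3: (6)·(1/8) + (7)·(7/8) = 55/8.
The best pure response is 3 with expected payoff 55/8.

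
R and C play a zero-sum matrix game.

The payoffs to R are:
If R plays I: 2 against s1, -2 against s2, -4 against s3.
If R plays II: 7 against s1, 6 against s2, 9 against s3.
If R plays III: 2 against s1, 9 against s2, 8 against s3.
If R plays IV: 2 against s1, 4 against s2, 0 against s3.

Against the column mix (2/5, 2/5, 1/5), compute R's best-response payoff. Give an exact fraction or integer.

I: (2)·(2/5) + (-2)·(2/5) + (-4)·(1/5) = -4/5.
II: (7)·(2/5) + (6)·(2/5) + (9)·(1/5) = 7.
III: (2)·(2/5) + (9)·(2/5) + (8)·(1/5) = 6.
IV: (2)·(2/5) + (4)·(2/5) + (0)·(1/5) = 12/5.
The best pure response is II with expected payoff 7.

7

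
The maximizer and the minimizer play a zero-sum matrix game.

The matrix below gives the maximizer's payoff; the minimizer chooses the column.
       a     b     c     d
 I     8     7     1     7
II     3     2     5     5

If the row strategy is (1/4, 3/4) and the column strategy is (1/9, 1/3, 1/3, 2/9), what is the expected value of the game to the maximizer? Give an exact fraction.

37/9

Against (1/9, 1/3, 1/3, 2/9), each row's expected payoff is I: 46/9; II: 34/9.
Taking the (1/4, 3/4)-weighted average: (1/4)·(46/9) + (3/4)·(34/9) = 37/9.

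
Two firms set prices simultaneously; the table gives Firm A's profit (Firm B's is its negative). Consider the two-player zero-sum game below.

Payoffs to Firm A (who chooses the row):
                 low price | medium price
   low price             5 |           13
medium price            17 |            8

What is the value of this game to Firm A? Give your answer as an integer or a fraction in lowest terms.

Row minima are 5 and 8, so Firm A's maximin is 8; column maxima are 17 and 13, so Firm B's minimax is 13. These differ, so the equilibrium is in mixed strategies.
Let Firm A play low price with probability p. Firm B is indifferent when 5p + 17(1−p) = 13p + 8(1−p), giving p = 9/17.
Let Firm B play low price with probability q. Firm A is indifferent when 5q + 13(1−q) = 17q + 8(1−q), giving q = 5/17.
The value is 5·(5/17) + (13)·(12/17) = 181/17.

181/17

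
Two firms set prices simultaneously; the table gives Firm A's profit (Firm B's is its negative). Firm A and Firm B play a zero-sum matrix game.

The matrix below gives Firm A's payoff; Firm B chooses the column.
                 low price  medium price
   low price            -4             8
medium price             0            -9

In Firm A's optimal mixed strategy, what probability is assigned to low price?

3/7

Row minima are -4 and -9, so Firm A's maximin is -4; column maxima are 0 and 8, so Firm B's minimax is 0. These differ, so the equilibrium is in mixed strategies.
Let Firm A play low price with probability p. Firm B is indifferent when −4p = 8p − 9(1−p), giving p = 3/7.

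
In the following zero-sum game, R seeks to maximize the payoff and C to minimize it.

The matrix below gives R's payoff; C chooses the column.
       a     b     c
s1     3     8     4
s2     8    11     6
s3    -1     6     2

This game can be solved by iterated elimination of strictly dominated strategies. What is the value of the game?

Row s3 is strictly dominated by row s1 (3>-1, 8>6, 4>2); eliminate s3.
Row s1 is strictly dominated by row s2 (8>3, 11>8, 6>4); eliminate s1.
Column b is strictly dominated by a for C (8<11); eliminate b.
Column a is strictly dominated by c for C (6<8); eliminate a.
Only (s2, c) remains, with payoff 6.

6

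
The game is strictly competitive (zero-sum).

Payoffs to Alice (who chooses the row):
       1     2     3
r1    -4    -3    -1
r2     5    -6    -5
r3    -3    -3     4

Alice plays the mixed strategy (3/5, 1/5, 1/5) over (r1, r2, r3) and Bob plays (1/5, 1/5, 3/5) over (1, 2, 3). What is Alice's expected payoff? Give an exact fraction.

-8/5

Against (1/5, 1/5, 3/5), each row's expected payoff is r1: -2; r2: -16/5; r3: 6/5.
Taking the (3/5, 1/5, 1/5)-weighted average: (3/5)·(-2) + (1/5)·(-16/5) + (1/5)·(6/5) = -8/5.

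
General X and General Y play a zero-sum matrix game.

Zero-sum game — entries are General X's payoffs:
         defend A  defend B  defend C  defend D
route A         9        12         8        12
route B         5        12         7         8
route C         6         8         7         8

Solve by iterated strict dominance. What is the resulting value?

8

Column defend D is strictly dominated by defend A for General Y (9<12, 5<8, 6<8); eliminate defend D.
Column defend B is strictly dominated by defend A for General Y (9<12, 5<12, 6<8); eliminate defend B.
Row route C is strictly dominated by row route A (9>6, 8>7); eliminate route C.
Row route B is strictly dominated by row route A (9>5, 8>7); eliminate route B.
Column defend A is strictly dominated by defend C for General Y (8<9); eliminate defend A.
Only (route A, defend C) remains, with payoff 8.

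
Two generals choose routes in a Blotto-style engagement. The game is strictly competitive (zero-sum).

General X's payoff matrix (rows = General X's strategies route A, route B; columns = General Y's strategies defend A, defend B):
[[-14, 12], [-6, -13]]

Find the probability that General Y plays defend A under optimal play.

25/33

Row minima are -14 and -13, so General X's maximin is -13; column maxima are -6 and 12, so General Y's minimax is -6. These differ, so the equilibrium is in mixed strategies.
Let General Y play defend A with probability q. General X is indifferent when −14q + 12(1−q) = −6q − 13(1−q), giving q = 25/33.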